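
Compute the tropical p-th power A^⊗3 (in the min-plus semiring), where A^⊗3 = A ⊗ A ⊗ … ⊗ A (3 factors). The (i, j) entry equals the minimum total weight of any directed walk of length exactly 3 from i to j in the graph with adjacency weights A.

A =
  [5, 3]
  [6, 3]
A^⊗3 =
  [12, 9]
  [12, 9]

Each entry (A^⊗3)_ij equals the minimum over all length-3 walks i = v_0 → v_1 → … → v_3 = j of Σ_t A[v_t][v_{t+1}]. For example, for (i, j) = (0, 1) we minimise over 4 possible intermediate vertex sequences; the minimum is 9, attained along the walk 0 → 1 → 1 → 1.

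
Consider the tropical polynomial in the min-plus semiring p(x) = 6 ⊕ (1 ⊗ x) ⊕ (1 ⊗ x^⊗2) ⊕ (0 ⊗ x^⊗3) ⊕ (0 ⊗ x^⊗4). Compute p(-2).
p(-2) = -8

A tropical monomial a ⊗ x^⊗i evaluates to a + i · x. Evaluating each term at x = -2:
  Term 0 contributes 6 + 0 · -2 = 6
  Term 1 contributes 1 + 1 · -2 = -1
  Term 2 contributes 1 + 2 · -2 = -3
  Term 3 contributes 0 + 3 · -2 = -6
  Term 4 contributes 0 + 4 · -2 = -8
p(-2) = ⊕ of these = min[6, -1, -3, -6, -8] = -8.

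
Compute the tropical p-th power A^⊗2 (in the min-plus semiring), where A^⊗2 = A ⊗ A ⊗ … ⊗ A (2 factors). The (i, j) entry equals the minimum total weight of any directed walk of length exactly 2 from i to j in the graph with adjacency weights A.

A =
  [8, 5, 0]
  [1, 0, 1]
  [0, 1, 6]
A^⊗2 =
  [0, 1, 6]
  [1, 0, 1]
  [2, 1, 0]

Each entry (A^⊗2)_ij equals the minimum over all length-2 walks i = v_0 → v_1 → … → v_2 = j of Σ_t A[v_t][v_{t+1}]. For example, for (i, j) = (0, 2) we minimise over 3 possible intermediate vertex sequences; the minimum is 6, attained along the walk 0 → 1 → 2.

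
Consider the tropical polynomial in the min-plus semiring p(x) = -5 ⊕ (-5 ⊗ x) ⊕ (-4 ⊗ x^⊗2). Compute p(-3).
p(-3) = -10

A tropical monomial a ⊗ x^⊗i evaluates to a + i · x. Evaluating each term at x = -3:
  Term 0 contributes -5 + 0 · -3 = -5
  Term 1 contributes -5 + 1 · -3 = -8
  Term 2 contributes -4 + 2 · -3 = -10
p(-3) = ⊕ of these = min[-5, -8, -10] = -10.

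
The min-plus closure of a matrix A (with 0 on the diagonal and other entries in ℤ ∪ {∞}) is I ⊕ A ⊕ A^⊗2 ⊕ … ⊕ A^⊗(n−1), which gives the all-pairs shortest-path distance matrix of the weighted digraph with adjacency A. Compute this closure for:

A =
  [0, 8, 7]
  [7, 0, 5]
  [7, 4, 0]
Closure =
  [0, 8, 7]
  [7, 0, 5]
  [7, 4, 0]

This is the Floyd-Warshall all-pairs shortest-path computation. For each intermediate vertex k = 0, 1, …, 2, update dist[i][j] ← min(dist[i][j], dist[i][k] + dist[k][j]). The final matrix gives, for each (i, j), the minimum total weight of any directed path from i to j (possibly empty when i = j).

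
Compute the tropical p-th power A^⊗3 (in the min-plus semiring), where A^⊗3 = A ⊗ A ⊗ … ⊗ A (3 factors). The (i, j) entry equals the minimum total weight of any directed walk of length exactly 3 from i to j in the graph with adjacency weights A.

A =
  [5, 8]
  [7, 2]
A^⊗3 =
  [15, 12]
  [11, 6]

Each entry (A^⊗3)_ij equals the minimum over all length-3 walks i = v_0 → v_1 → … → v_3 = j of Σ_t A[v_t][v_{t+1}]. For example, for (i, j) = (0, 1) we minimise over 4 possible intermediate vertex sequences; the minimum is 12, attained along the walk 0 → 1 → 1 → 1.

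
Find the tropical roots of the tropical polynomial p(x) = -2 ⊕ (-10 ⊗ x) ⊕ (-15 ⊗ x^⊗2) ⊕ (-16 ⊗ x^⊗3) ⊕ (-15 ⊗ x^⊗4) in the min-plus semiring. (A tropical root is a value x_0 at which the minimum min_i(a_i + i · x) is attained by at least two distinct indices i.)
Roots: {-1, 1, 5, 8}

Each tropical root is a break point of the lower envelope of the lines y = a_i + i · x (there are 5 lines, with slopes 0, 1, ..., 4). Only the lines that attain the minimum somewhere contribute to roots; other lines are dominated. Here the surviving (envelope) indices are i = 4, i = 3, i = 2, i = 1, i = 0.
Intersections between consecutive envelope lines give the roots: for adjacent envelope indices i < j the intersection is x = (a_i − a_j) / (j − i). Reading off the sorted break points: {-1, 1, 5, 8}.
Verification: at each break x_0, at least two indices attain the minimum of min_i(a_i + i · x_0).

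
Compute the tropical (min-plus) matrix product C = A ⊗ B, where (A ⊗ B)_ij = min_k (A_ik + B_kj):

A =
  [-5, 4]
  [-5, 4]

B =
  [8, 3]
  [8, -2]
A ⊗ B =
  [3, -2]
  [3, -2]

Apply the min-plus product entry-by-entry:
  C[0][0] = min over k of (A[0][0] + B[0][0] = -5 + 8 = 3, A[0][1] + B[1][0] = 4 + 8 = 12) = 3 (attained at k = 0)
  C[0][1] = min over k of (A[0][0] + B[0][1] = -5 + 3 = -2, A[0][1] + B[1][1] = 4 + -2 = 2) = -2 (attained at k = 0)
  C[1][0] = min over k of (A[1][0] + B[0][0] = -5 + 8 = 3, A[1][1] + B[1][0] = 4 + 8 = 12) = 3 (attained at k = 0)
  C[1][1] = min over k of (A[1][0] + B[0][1] = -5 + 3 = -2, A[1][1] + B[1][1] = 4 + -2 = 2) = -2 (attained at k = 0)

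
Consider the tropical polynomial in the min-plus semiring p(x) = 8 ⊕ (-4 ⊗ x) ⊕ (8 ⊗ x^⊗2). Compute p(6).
p(6) = 2

A tropical monomial a ⊗ x^⊗i evaluates to a + i · x. Evaluating each term at x = 6:
  Term 0 contributes 8 + 0 · 6 = 8
  Term 1 contributes -4 + 1 · 6 = 2
  Term 2 contributes 8 + 2 · 6 = 20
p(6) = ⊕ of these = min[8, 2, 20] = 2.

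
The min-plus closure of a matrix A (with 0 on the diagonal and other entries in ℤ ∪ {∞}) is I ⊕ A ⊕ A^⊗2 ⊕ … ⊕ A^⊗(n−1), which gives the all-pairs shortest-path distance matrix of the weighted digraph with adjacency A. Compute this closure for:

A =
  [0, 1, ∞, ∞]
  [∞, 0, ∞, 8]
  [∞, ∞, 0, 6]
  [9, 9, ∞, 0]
Closure =
  [0, 1, ∞, 9]
  [17, 0, ∞, 8]
  [15, 15, 0, 6]
  [9, 9, ∞, 0]

This is the Floyd-Warshall all-pairs shortest-path computation. For each intermediate vertex k = 0, 1, …, 3, update dist[i][j] ← min(dist[i][j], dist[i][k] + dist[k][j]). The final matrix gives, for each (i, j), the minimum total weight of any directed path from i to j (possibly empty when i = j).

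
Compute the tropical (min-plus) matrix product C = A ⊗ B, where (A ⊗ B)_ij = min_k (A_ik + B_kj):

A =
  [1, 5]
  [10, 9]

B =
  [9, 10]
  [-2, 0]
A ⊗ B =
  [3, 5]
  [7, 9]

Apply the min-plus product entry-by-entry:
  C[0][0] = min over k of (A[0][0] + B[0][0] = 1 + 9 = 10, A[0][1] + B[1][0] = 5 + -2 = 3) = 3 (attained at k = 1)
  C[0][1] = min over k of (A[0][0] + B[0][1] = 1 + 10 = 11, A[0][1] + B[1][1] = 5 + 0 = 5) = 5 (attained at k = 1)
  C[1][0] = min over k of (A[1][0] + B[0][0] = 10 + 9 = 19, A[1][1] + B[1][0] = 9 + -2 = 7) = 7 (attained at k = 1)
  C[1][1] = min over k of (A[1][0] + B[0][1] = 10 + 10 = 20, A[1][1] + B[1][1] = 9 + 0 = 9) = 9 (attained at k = 1)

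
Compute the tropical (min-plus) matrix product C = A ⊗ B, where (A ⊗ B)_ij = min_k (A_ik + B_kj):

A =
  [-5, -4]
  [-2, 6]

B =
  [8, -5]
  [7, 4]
A ⊗ B =
  [3, -10]
  [6, -7]

Apply the min-plus product entry-by-entry:
  C[0][0] = min over k of (A[0][0] + B[0][0] = -5 + 8 = 3, A[0][1] + B[1][0] = -4 + 7 = 3) = 3 (attained at k = 0)
  C[0][1] = min over k of (A[0][0] + B[0][1] = -5 + -5 = -10, A[0][1] + B[1][1] = -4 + 4 = 0) = -10 (attained at k = 0)
  C[1][0] = min over k of (A[1][0] + B[0][0] = -2 + 8 = 6, A[1][1] + B[1][0] = 6 + 7 = 13) = 6 (attained at k = 0)
  C[1][1] = min over k of (A[1][0] + B[0][1] = -2 + -5 = -7, A[1][1] + B[1][1] = 6 + 4 = 10) = -7 (attained at k = 0)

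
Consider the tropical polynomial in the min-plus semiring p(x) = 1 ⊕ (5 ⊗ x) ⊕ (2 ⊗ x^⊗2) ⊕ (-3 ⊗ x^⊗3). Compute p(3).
p(3) = 1

A tropical monomial a ⊗ x^⊗i evaluates to a + i · x. Evaluating each term at x = 3:
  Term 0 contributes 1 + 0 · 3 = 1
  Term 1 contributes 5 + 1 · 3 = 8
  Term 2 contributes 2 + 2 · 3 = 8
  Term 3 contributes -3 + 3 · 3 = 6
p(3) = ⊕ of these = min[1, 8, 8, 6] = 1.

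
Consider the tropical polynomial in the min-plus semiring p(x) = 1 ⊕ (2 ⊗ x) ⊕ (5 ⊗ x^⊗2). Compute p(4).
p(4) = 1

A tropical monomial a ⊗ x^⊗i evaluates to a + i · x. Evaluating each term at x = 4:
  Term 0 contributes 1 + 0 · 4 = 1
  Term 1 contributes 2 + 1 · 4 = 6
  Term 2 contributes 5 + 2 · 4 = 13
p(4) = ⊕ of these = min[1, 6, 13] = 1.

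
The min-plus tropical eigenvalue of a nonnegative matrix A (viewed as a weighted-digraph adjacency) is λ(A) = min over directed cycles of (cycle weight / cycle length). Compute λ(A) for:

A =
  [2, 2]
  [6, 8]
λ(A) = 2

Enumerate directed cycles and compute their means (weight / length). Sample:
  cycle 0 → 0: weight = 2, length = 1, mean = 2/1 ≈ 2.000
  cycle 1 → 1: weight = 8, length = 1, mean = 8/1 ≈ 8.000
  cycle 0 → 1 → 0: weight = 8, length = 2, mean = 8/2 ≈ 4.000
  cycle 1 → 0 → 1: weight = 8, length = 2, mean = 8/2 ≈ 4.000
Minimum mean = 2.000, attained e.g. along the cycle 0 → 0 with weight 2 and length 1. So λ(A) = 2/1 = 2.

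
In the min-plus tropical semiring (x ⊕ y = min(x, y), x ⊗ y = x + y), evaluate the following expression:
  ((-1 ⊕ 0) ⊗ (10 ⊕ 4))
((-1 ⊕ 0) ⊗ (10 ⊕ 4)) = 3

Expand innermost to outermost. Recall ⊕ takes the minimum of its arguments and ⊗ takes their sum. Working out the expression ((-1 ⊕ 0) ⊗ (10 ⊕ 4)) gives 3.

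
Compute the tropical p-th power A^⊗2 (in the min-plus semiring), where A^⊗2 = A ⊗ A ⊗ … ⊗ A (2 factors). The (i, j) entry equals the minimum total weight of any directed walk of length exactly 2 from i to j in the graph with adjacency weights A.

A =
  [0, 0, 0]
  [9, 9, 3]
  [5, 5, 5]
A^⊗2 =
  [0, 0, 0]
  [8, 8, 8]
  [5, 5, 5]

Each entry (A^⊗2)_ij equals the minimum over all length-2 walks i = v_0 → v_1 → … → v_2 = j of Σ_t A[v_t][v_{t+1}]. For example, for (i, j) = (0, 2) we minimise over 3 possible intermediate vertex sequences; the minimum is 0, attained along the walk 0 → 0 → 2.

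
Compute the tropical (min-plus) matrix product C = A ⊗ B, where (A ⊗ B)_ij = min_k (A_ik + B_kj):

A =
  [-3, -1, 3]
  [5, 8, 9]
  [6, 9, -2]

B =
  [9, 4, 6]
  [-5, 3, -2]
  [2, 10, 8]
A ⊗ B =
  [-6, 1, -3]
  [3, 9, 6]
  [0, 8, 6]

Apply the min-plus product entry-by-entry:
  C[0][0] = min over k of (A[0][0] + B[0][0] = -3 + 9 = 6, A[0][1] + B[1][0] = -1 + -5 = -6, A[0][2] + B[2][0] = 3 + 2 = 5) = -6 (attained at k = 1)
  C[0][1] = min over k of (A[0][0] + B[0][1] = -3 + 4 = 1, A[0][1] + B[1][1] = -1 + 3 = 2, A[0][2] + B[2][1] = 3 + 10 = 13) = 1 (attained at k = 0)
  C[0][2] = min over k of (A[0][0] + B[0][2] = -3 + 6 = 3, A[0][1] + B[1][2] = -1 + -2 = -3, A[0][2] + B[2][2] = 3 + 8 = 11) = -3 (attained at k = 1)
  C[1][0] = min over k of (A[1][0] + B[0][0] = 5 + 9 = 14, A[1][1] + B[1][0] = 8 + -5 = 3, A[1][2] + B[2][0] = 9 + 2 = 11) = 3 (attained at k = 1)
  C[1][1] = min over k of (A[1][0] + B[0][1] = 5 + 4 = 9, A[1][1] + B[1][1] = 8 + 3 = 11, A[1][2] + B[2][1] = 9 + 10 = 19) = 9 (attained at k = 0)
  C[1][2] = min over k of (A[1][0] + B[0][2] = 5 + 6 = 11, A[1][1] + B[1][2] = 8 + -2 = 6, A[1][2] + B[2][2] = 9 + 8 = 17) = 6 (attained at k = 1)
  C[2][0] = min over k of (A[2][0] + B[0][0] = 6 + 9 = 15, A[2][1] + B[1][0] = 9 + -5 = 4, A[2][2] + B[2][0] = -2 + 2 = 0) = 0 (attained at k = 2)
  C[2][1] = min over k of (A[2][0] + B[0][1] = 6 + 4 = 10, A[2][1] + B[1][1] = 9 + 3 = 12, A[2][2] + B[2][1] = -2 + 10 = 8) = 8 (attained at k = 2)
  C[2][2] = min over k of (A[2][0] + B[0][2] = 6 + 6 = 12, A[2][1] + B[1][2] = 9 + -2 = 7, A[2][2] + B[2][2] = -2 + 8 = 6) = 6 (attained at k = 2)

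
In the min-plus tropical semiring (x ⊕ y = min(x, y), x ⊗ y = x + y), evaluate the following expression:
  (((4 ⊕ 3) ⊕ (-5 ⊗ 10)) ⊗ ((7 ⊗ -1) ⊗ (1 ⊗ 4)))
(((4 ⊕ 3) ⊕ (-5 ⊗ 10)) ⊗ ((7 ⊗ -1) ⊗ (1 ⊗ 4))) = 14

Expand innermost to outermost. Recall ⊕ takes the minimum of its arguments and ⊗ takes their sum. Working out the expression (((4 ⊕ 3) ⊕ (-5 ⊗ 10)) ⊗ ((7 ⊗ -1) ⊗ (1 ⊗ 4))) gives 14.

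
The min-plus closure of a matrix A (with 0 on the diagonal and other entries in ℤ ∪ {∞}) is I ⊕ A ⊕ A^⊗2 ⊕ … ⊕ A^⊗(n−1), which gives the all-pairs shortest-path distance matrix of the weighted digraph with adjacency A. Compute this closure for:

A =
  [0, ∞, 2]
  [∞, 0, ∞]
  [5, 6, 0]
Closure =
  [0, 8, 2]
  [∞, 0, ∞]
  [5, 6, 0]

This is the Floyd-Warshall all-pairs shortest-path computation. For each intermediate vertex k = 0, 1, …, 2, update dist[i][j] ← min(dist[i][j], dist[i][k] + dist[k][j]). The final matrix gives, for each (i, j), the minimum total weight of any directed path from i to j (possibly empty when i = j).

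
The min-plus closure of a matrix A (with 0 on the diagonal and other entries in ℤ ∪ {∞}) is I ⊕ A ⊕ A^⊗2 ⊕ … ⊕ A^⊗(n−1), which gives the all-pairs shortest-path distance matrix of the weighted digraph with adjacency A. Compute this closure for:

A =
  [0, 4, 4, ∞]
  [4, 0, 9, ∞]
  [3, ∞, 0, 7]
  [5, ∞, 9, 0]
Closure =
  [0, 4, 4, 11]
  [4, 0, 8, 15]
  [3, 7, 0, 7]
  [5, 9, 9, 0]

This is the Floyd-Warshall all-pairs shortest-path computation. For each intermediate vertex k = 0, 1, …, 3, update dist[i][j] ← min(dist[i][j], dist[i][k] + dist[k][j]). The final matrix gives, for each (i, j), the minimum total weight of any directed path from i to j (possibly empty when i = j).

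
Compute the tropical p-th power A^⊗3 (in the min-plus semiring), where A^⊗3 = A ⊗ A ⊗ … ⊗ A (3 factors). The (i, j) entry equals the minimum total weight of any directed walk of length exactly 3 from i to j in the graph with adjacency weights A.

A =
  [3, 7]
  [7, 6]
A^⊗3 =
  [9, 13]
  [13, 17]

Each entry (A^⊗3)_ij equals the minimum over all length-3 walks i = v_0 → v_1 → … → v_3 = j of Σ_t A[v_t][v_{t+1}]. For example, for (i, j) = (0, 1) we minimise over 4 possible intermediate vertex sequences; the minimum is 13, attained along the walk 0 → 0 → 0 → 1.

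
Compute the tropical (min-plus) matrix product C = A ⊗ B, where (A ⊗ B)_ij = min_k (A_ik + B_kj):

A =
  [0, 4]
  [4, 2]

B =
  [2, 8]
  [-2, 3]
A ⊗ B =
  [2, 7]
  [0, 5]

Apply the min-plus product entry-by-entry:
  C[0][0] = min over k of (A[0][0] + B[0][0] = 0 + 2 = 2, A[0][1] + B[1][0] = 4 + -2 = 2) = 2 (attained at k = 0)
  C[0][1] = min over k of (A[0][0] + B[0][1] = 0 + 8 = 8, A[0][1] + B[1][1] = 4 + 3 = 7) = 7 (attained at k = 1)
  C[1][0] = min over k of (A[1][0] + B[0][0] = 4 + 2 = 6, A[1][1] + B[1][0] = 2 + -2 = 0) = 0 (attained at k = 1)
  C[1][1] = min over k of (A[1][0] + B[0][1] = 4 + 8 = 12, A[1][1] + B[1][1] = 2 + 3 = 5) = 5 (attained at k = 1)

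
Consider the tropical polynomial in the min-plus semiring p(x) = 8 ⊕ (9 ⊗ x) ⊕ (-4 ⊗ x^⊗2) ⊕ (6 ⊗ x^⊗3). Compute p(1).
p(1) = -2

A tropical monomial a ⊗ x^⊗i evaluates to a + i · x. Evaluating each term at x = 1:
  Term 0 contributes 8 + 0 · 1 = 8
  Term 1 contributes 9 + 1 · 1 = 10
  Term 2 contributes -4 + 2 · 1 = -2
  Term 3 contributes 6 + 3 · 1 = 9
p(1) = ⊕ of these = min[8, 10, -2, 9] = -2.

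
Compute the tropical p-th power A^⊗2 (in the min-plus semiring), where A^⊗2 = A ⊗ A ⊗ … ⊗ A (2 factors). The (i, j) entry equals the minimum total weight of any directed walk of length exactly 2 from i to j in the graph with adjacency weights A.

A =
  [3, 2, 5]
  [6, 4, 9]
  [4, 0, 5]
A^⊗2 =
  [6, 5, 8]
  [9, 8, 11]
  [6, 4, 9]

Each entry (A^⊗2)_ij equals the minimum over all length-2 walks i = v_0 → v_1 → … → v_2 = j of Σ_t A[v_t][v_{t+1}]. For example, for (i, j) = (0, 2) we minimise over 3 possible intermediate vertex sequences; the minimum is 8, attained along the walk 0 → 0 → 2.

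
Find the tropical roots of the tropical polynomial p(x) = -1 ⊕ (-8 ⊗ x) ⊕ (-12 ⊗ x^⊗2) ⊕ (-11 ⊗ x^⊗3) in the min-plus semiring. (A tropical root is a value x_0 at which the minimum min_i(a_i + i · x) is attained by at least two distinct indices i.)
Roots: {-1, 4, 7}

Each tropical root is a break point of the lower envelope of the lines y = a_i + i · x (there are 4 lines, with slopes 0, 1, ..., 3). Only the lines that attain the minimum somewhere contribute to roots; other lines are dominated. Here the surviving (envelope) indices are i = 3, i = 2, i = 1, i = 0.
Intersections between consecutive envelope lines give the roots: for adjacent envelope indices i < j the intersection is x = (a_i − a_j) / (j − i). Reading off the sorted break points: {-1, 4, 7}.
Verification: at each break x_0, at least two indices attain the minimum of min_i(a_i + i · x_0).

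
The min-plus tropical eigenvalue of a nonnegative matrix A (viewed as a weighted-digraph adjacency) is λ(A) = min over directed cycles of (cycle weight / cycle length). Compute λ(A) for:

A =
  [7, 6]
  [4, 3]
λ(A) = 3

Enumerate directed cycles and compute their means (weight / length). Sample:
  cycle 0 → 0: weight = 7, length = 1, mean = 7/1 ≈ 7.000
  cycle 1 → 1: weight = 3, length = 1, mean = 3/1 ≈ 3.000
  cycle 0 → 1 → 0: weight = 10, length = 2, mean = 10/2 ≈ 5.000
  cycle 1 → 0 → 1: weight = 10, length = 2, mean = 10/2 ≈ 5.000
Minimum mean = 3.000, attained e.g. along the cycle 1 → 1 with weight 3 and length 1. So λ(A) = 3/1 = 3.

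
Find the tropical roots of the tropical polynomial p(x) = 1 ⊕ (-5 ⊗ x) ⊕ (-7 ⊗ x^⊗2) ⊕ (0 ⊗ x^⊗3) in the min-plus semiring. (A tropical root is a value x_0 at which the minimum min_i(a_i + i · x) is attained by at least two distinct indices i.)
Roots: {-7, 2, 6}

Each tropical root is a break point of the lower envelope of the lines y = a_i + i · x (there are 4 lines, with slopes 0, 1, ..., 3). Only the lines that attain the minimum somewhere contribute to roots; other lines are dominated. Here the surviving (envelope) indices are i = 3, i = 2, i = 1, i = 0.
Intersections between consecutive envelope lines give the roots: for adjacent envelope indices i < j the intersection is x = (a_i − a_j) / (j − i). Reading off the sorted break points: {-7, 2, 6}.
Verification: at each break x_0, at least two indices attain the minimum of min_i(a_i + i · x_0).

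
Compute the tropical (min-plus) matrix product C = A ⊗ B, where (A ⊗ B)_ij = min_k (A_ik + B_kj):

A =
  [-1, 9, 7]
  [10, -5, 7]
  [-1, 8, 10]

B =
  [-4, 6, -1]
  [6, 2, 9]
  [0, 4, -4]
A ⊗ B =
  [-5, 5, -2]
  [1, -3, 3]
  [-5, 5, -2]

Apply the min-plus product entry-by-entry:
  C[0][0] = min over k of (A[0][0] + B[0][0] = -1 + -4 = -5, A[0][1] + B[1][0] = 9 + 6 = 15, A[0][2] + B[2][0] = 7 + 0 = 7) = -5 (attained at k = 0)
  C[0][1] = min over k of (A[0][0] + B[0][1] = -1 + 6 = 5, A[0][1] + B[1][1] = 9 + 2 = 11, A[0][2] + B[2][1] = 7 + 4 = 11) = 5 (attained at k = 0)
  C[0][2] = min over k of (A[0][0] + B[0][2] = -1 + -1 = -2, A[0][1] + B[1][2] = 9 + 9 = 18, A[0][2] + B[2][2] = 7 + -4 = 3) = -2 (attained at k = 0)
  C[1][0] = min over k of (A[1][0] + B[0][0] = 10 + -4 = 6, A[1][1] + B[1][0] = -5 + 6 = 1, A[1][2] + B[2][0] = 7 + 0 = 7) = 1 (attained at k = 1)
  C[1][1] = min over k of (A[1][0] + B[0][1] = 10 + 6 = 16, A[1][1] + B[1][1] = -5 + 2 = -3, A[1][2] + B[2][1] = 7 + 4 = 11) = -3 (attained at k = 1)
  C[1][2] = min over k of (A[1][0] + B[0][2] = 10 + -1 = 9, A[1][1] + B[1][2] = -5 + 9 = 4, A[1][2] + B[2][2] = 7 + -4 = 3) = 3 (attained at k = 2)
  C[2][0] = min over k of (A[2][0] + B[0][0] = -1 + -4 = -5, A[2][1] + B[1][0] = 8 + 6 = 14, A[2][2] + B[2][0] = 10 + 0 = 10) = -5 (attained at k = 0)
  C[2][1] = min over k of (A[2][0] + B[0][1] = -1 + 6 = 5, A[2][1] + B[1][1] = 8 + 2 = 10, A[2][2] + B[2][1] = 10 + 4 = 14) = 5 (attained at k = 0)
  C[2][2] = min over k of (A[2][0] + B[0][2] = -1 + -1 = -2, A[2][1] + B[1][2] = 8 + 9 = 17, A[2][2] + B[2][2] = 10 + -4 = 6) = -2 (attained at k = 0)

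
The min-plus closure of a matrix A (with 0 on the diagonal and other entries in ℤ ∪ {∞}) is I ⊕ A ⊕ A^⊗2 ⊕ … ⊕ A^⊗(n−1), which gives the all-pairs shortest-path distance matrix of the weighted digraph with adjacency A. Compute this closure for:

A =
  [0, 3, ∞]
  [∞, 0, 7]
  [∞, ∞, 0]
Closure =
  [0, 3, 10]
  [∞, 0, 7]
  [∞, ∞, 0]

This is the Floyd-Warshall all-pairs shortest-path computation. For each intermediate vertex k = 0, 1, …, 2, update dist[i][j] ← min(dist[i][j], dist[i][k] + dist[k][j]). The final matrix gives, for each (i, j), the minimum total weight of any directed path from i to j (possibly empty when i = j).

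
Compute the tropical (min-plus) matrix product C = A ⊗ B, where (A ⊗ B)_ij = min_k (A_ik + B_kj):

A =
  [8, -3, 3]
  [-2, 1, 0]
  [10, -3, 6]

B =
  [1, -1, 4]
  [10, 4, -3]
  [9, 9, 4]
A ⊗ B =
  [7, 1, -6]
  [-1, -3, -2]
  [7, 1, -6]

Apply the min-plus product entry-by-entry:
  C[0][0] = min over k of (A[0][0] + B[0][0] = 8 + 1 = 9, A[0][1] + B[1][0] = -3 + 10 = 7, A[0][2] + B[2][0] = 3 + 9 = 12) = 7 (attained at k = 1)
  C[0][1] = min over k of (A[0][0] + B[0][1] = 8 + -1 = 7, A[0][1] + B[1][1] = -3 + 4 = 1, A[0][2] + B[2][1] = 3 + 9 = 12) = 1 (attained at k = 1)
  C[0][2] = min over k of (A[0][0] + B[0][2] = 8 + 4 = 12, A[0][1] + B[1][2] = -3 + -3 = -6, A[0][2] + B[2][2] = 3 + 4 = 7) = -6 (attained at k = 1)
  C[1][0] = min over k of (A[1][0] + B[0][0] = -2 + 1 = -1, A[1][1] + B[1][0] = 1 + 10 = 11, A[1][2] + B[2][0] = 0 + 9 = 9) = -1 (attained at k = 0)
  C[1][1] = min over k of (A[1][0] + B[0][1] = -2 + -1 = -3, A[1][1] + B[1][1] = 1 + 4 = 5, A[1][2] + B[2][1] = 0 + 9 = 9) = -3 (attained at k = 0)
  C[1][2] = min over k of (A[1][0] + B[0][2] = -2 + 4 = 2, A[1][1] + B[1][2] = 1 + -3 = -2, A[1][2] + B[2][2] = 0 + 4 = 4) = -2 (attained at k = 1)
  C[2][0] = min over k of (A[2][0] + B[0][0] = 10 + 1 = 11, A[2][1] + B[1][0] = -3 + 10 = 7, A[2][2] + B[2][0] = 6 + 9 = 15) = 7 (attained at k = 1)
  C[2][1] = min over k of (A[2][0] + B[0][1] = 10 + -1 = 9, A[2][1] + B[1][1] = -3 + 4 = 1, A[2][2] + B[2][1] = 6 + 9 = 15) = 1 (attained at k = 1)
  C[2][2] = min over k of (A[2][0] + B[0][2] = 10 + 4 = 14, A[2][1] + B[1][2] = -3 + -3 = -6, A[2][2] + B[2][2] = 6 + 4 = 10) = -6 (attained at k = 1)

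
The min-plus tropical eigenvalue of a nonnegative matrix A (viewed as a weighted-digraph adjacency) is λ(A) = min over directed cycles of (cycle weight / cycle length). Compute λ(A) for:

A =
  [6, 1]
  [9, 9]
λ(A) = 5

Enumerate directed cycles and compute their means (weight / length). Sample:
  cycle 0 → 0: weight = 6, length = 1, mean = 6/1 ≈ 6.000
  cycle 1 → 1: weight = 9, length = 1, mean = 9/1 ≈ 9.000
  cycle 0 → 1 → 0: weight = 10, length = 2, mean = 10/2 ≈ 5.000
  cycle 1 → 0 → 1: weight = 10, length = 2, mean = 10/2 ≈ 5.000
Minimum mean = 5.000, attained e.g. along the cycle 0 → 1 → 0 with weight 10 and length 2. So λ(A) = 10/2 = 5.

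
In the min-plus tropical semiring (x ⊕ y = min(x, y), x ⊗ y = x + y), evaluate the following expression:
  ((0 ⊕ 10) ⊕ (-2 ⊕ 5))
((0 ⊕ 10) ⊕ (-2 ⊕ 5)) = -2

Expand innermost to outermost. Recall ⊕ takes the minimum of its arguments and ⊗ takes their sum. Working out the expression ((0 ⊕ 10) ⊕ (-2 ⊕ 5)) gives -2.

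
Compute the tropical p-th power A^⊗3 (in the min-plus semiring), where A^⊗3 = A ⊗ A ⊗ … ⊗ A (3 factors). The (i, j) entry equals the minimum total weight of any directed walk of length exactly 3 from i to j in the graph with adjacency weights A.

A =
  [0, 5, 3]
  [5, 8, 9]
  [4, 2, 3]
A^⊗3 =
  [0, 5, 3]
  [5, 10, 8]
  [4, 8, 7]

Each entry (A^⊗3)_ij equals the minimum over all length-3 walks i = v_0 → v_1 → … → v_3 = j of Σ_t A[v_t][v_{t+1}]. For example, for (i, j) = (0, 2) we minimise over 9 possible intermediate vertex sequences; the minimum is 3, attained along the walk 0 → 0 → 0 → 2.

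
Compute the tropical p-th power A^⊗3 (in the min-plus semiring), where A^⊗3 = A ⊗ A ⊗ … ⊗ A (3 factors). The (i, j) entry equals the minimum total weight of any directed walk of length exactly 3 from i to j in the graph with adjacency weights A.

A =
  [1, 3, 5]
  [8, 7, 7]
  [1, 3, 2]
A^⊗3 =
  [3, 5, 7]
  [9, 11, 11]
  [3, 5, 6]

Each entry (A^⊗3)_ij equals the minimum over all length-3 walks i = v_0 → v_1 → … → v_3 = j of Σ_t A[v_t][v_{t+1}]. For example, for (i, j) = (0, 2) we minimise over 9 possible intermediate vertex sequences; the minimum is 7, attained along the walk 0 → 0 → 0 → 2.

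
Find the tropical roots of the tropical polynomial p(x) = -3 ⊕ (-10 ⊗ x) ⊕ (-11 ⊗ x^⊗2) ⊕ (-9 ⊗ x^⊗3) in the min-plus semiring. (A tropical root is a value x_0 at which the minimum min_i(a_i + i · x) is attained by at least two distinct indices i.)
Roots: {-2, 1, 7}

Each tropical root is a break point of the lower envelope of the lines y = a_i + i · x (there are 4 lines, with slopes 0, 1, ..., 3). Only the lines that attain the minimum somewhere contribute to roots; other lines are dominated. Here the surviving (envelope) indices are i = 3, i = 2, i = 1, i = 0.
Intersections between consecutive envelope lines give the roots: for adjacent envelope indices i < j the intersection is x = (a_i − a_j) / (j − i). Reading off the sorted break points: {-2, 1, 7}.
Verification: at each break x_0, at least two indices attain the minimum of min_i(a_i + i · x_0).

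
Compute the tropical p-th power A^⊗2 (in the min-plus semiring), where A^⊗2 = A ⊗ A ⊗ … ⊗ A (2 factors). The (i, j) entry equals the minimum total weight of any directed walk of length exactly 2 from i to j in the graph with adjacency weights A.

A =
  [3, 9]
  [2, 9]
A^⊗2 =
  [6, 12]
  [5, 11]

Each entry (A^⊗2)_ij equals the minimum over all length-2 walks i = v_0 → v_1 → … → v_2 = j of Σ_t A[v_t][v_{t+1}]. For example, for (i, j) = (0, 1) we minimise over 2 possible intermediate vertex sequences; the minimum is 12, attained along the walk 0 → 0 → 1.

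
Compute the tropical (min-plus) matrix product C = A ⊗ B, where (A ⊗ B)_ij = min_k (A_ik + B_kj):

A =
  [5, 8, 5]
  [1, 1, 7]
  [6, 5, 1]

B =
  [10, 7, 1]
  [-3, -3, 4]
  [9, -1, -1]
A ⊗ B =
  [5, 4, 4]
  [-2, -2, 2]
  [2, 0, 0]

Apply the min-plus product entry-by-entry:
  C[0][0] = min over k of (A[0][0] + B[0][0] = 5 + 10 = 15, A[0][1] + B[1][0] = 8 + -3 = 5, A[0][2] + B[2][0] = 5 + 9 = 14) = 5 (attained at k = 1)
  C[0][1] = min over k of (A[0][0] + B[0][1] = 5 + 7 = 12, A[0][1] + B[1][1] = 8 + -3 = 5, A[0][2] + B[2][1] = 5 + -1 = 4) = 4 (attained at k = 2)
  C[0][2] = min over k of (A[0][0] + B[0][2] = 5 + 1 = 6, A[0][1] + B[1][2] = 8 + 4 = 12, A[0][2] + B[2][2] = 5 + -1 = 4) = 4 (attained at k = 2)
  C[1][0] = min over k of (A[1][0] + B[0][0] = 1 + 10 = 11, A[1][1] + B[1][0] = 1 + -3 = -2, A[1][2] + B[2][0] = 7 + 9 = 16) = -2 (attained at k = 1)
  C[1][1] = min over k of (A[1][0] + B[0][1] = 1 + 7 = 8, A[1][1] + B[1][1] = 1 + -3 = -2, A[1][2] + B[2][1] = 7 + -1 = 6) = -2 (attained at k = 1)
  C[1][2] = min over k of (A[1][0] + B[0][2] = 1 + 1 = 2, A[1][1] + B[1][2] = 1 + 4 = 5, A[1][2] + B[2][2] = 7 + -1 = 6) = 2 (attained at k = 0)
  C[2][0] = min over k of (A[2][0] + B[0][0] = 6 + 10 = 16, A[2][1] + B[1][0] = 5 + -3 = 2, A[2][2] + B[2][0] = 1 + 9 = 10) = 2 (attained at k = 1)
  C[2][1] = min over k of (A[2][0] + B[0][1] = 6 + 7 = 13, A[2][1] + B[1][1] = 5 + -3 = 2, A[2][2] + B[2][1] = 1 + -1 = 0) = 0 (attained at k = 2)
  C[2][2] = min over k of (A[2][0] + B[0][2] = 6 + 1 = 7, A[2][1] + B[1][2] = 5 + 4 = 9, A[2][2] + B[2][2] = 1 + -1 = 0) = 0 (attained at k = 2)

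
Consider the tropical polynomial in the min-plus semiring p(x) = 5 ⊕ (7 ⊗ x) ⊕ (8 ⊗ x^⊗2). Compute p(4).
p(4) = 5

A tropical monomial a ⊗ x^⊗i evaluates to a + i · x. Evaluating each term at x = 4:
  Term 0 contributes 5 + 0 · 4 = 5
  Term 1 contributes 7 + 1 · 4 = 11
  Term 2 contributes 8 + 2 · 4 = 16
p(4) = ⊕ of these = min[5, 11, 16] = 5.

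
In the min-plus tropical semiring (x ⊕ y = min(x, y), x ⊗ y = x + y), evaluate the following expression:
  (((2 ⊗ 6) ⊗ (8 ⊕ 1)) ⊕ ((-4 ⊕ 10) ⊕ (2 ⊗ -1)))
(((2 ⊗ 6) ⊗ (8 ⊕ 1)) ⊕ ((-4 ⊕ 10) ⊕ (2 ⊗ -1))) = -4

Expand innermost to outermost. Recall ⊕ takes the minimum of its arguments and ⊗ takes their sum. Working out the expression (((2 ⊗ 6) ⊗ (8 ⊕ 1)) ⊕ ((-4 ⊕ 10) ⊕ (2 ⊗ -1))) gives -4.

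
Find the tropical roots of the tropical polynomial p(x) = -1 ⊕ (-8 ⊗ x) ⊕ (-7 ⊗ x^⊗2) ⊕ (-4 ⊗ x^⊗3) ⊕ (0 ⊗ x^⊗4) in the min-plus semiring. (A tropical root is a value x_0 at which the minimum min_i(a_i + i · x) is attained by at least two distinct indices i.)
Roots: {-4, -3, -1, 7}

Each tropical root is a break point of the lower envelope of the lines y = a_i + i · x (there are 5 lines, with slopes 0, 1, ..., 4). Only the lines that attain the minimum somewhere contribute to roots; other lines are dominated. Here the surviving (envelope) indices are i = 4, i = 3, i = 2, i = 1, i = 0.
Intersections between consecutive envelope lines give the roots: for adjacent envelope indices i < j the intersection is x = (a_i − a_j) / (j − i). Reading off the sorted break points: {-4, -3, -1, 7}.
Verification: at each break x_0, at least two indices attain the minimum of min_i(a_i + i · x_0).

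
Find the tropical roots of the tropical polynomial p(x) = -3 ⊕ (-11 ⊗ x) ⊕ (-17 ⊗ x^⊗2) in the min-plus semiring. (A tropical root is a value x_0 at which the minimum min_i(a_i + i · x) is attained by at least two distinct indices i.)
Roots: {6, 8}

Each tropical root is a break point of the lower envelope of the lines y = a_i + i · x (there are 3 lines, with slopes 0, 1, ..., 2). Only the lines that attain the minimum somewhere contribute to roots; other lines are dominated. Here the surviving (envelope) indices are i = 2, i = 1, i = 0.
Intersections between consecutive envelope lines give the roots: for adjacent envelope indices i < j the intersection is x = (a_i − a_j) / (j − i). Reading off the sorted break points: {6, 8}.
Verification: at each break x_0, at least two indices attain the minimum of min_i(a_i + i · x_0).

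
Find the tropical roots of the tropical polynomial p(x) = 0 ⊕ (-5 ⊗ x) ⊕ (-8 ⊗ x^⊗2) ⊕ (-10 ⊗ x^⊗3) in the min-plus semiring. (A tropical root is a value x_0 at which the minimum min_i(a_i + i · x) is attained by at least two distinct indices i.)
Roots: {2, 3, 5}

Each tropical root is a break point of the lower envelope of the lines y = a_i + i · x (there are 4 lines, with slopes 0, 1, ..., 3). Only the lines that attain the minimum somewhere contribute to roots; other lines are dominated. Here the surviving (envelope) indices are i = 3, i = 2, i = 1, i = 0.
Intersections between consecutive envelope lines give the roots: for adjacent envelope indices i < j the intersection is x = (a_i − a_j) / (j − i). Reading off the sorted break points: {2, 3, 5}.
Verification: at each break x_0, at least two indices attain the minimum of min_i(a_i + i · x_0).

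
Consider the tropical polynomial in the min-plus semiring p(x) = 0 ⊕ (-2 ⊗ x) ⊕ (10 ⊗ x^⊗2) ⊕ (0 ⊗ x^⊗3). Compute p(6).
p(6) = 0

A tropical monomial a ⊗ x^⊗i evaluates to a + i · x. Evaluating each term at x = 6:
  Term 0 contributes 0 + 0 · 6 = 0
  Term 1 contributes -2 + 1 · 6 = 4
  Term 2 contributes 10 + 2 · 6 = 22
  Term 3 contributes 0 + 3 · 6 = 18
p(6) = ⊕ of these = min[0, 4, 22, 18] = 0.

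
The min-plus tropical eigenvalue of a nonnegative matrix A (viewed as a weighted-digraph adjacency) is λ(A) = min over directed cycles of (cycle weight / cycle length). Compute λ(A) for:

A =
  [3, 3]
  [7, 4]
λ(A) = 3

Enumerate directed cycles and compute their means (weight / length). Sample:
  cycle 0 → 0: weight = 3, length = 1, mean = 3/1 ≈ 3.000
  cycle 1 → 1: weight = 4, length = 1, mean = 4/1 ≈ 4.000
  cycle 0 → 1 → 0: weight = 10, length = 2, mean = 10/2 ≈ 5.000
  cycle 1 → 0 → 1: weight = 10, length = 2, mean = 10/2 ≈ 5.000
Minimum mean = 3.000, attained e.g. along the cycle 0 → 0 with weight 3 and length 1. So λ(A) = 3/1 = 3.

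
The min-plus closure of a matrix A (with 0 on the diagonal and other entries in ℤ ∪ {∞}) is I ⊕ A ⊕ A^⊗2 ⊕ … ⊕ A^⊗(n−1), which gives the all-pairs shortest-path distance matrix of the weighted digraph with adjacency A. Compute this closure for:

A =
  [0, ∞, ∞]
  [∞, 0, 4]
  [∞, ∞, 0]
Closure =
  [0, ∞, ∞]
  [∞, 0, 4]
  [∞, ∞, 0]

This is the Floyd-Warshall all-pairs shortest-path computation. For each intermediate vertex k = 0, 1, …, 2, update dist[i][j] ← min(dist[i][j], dist[i][k] + dist[k][j]). The final matrix gives, for each (i, j), the minimum total weight of any directed path from i to j (possibly empty when i = j).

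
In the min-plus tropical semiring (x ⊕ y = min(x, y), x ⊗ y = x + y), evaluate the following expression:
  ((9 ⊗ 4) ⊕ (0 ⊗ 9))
((9 ⊗ 4) ⊕ (0 ⊗ 9)) = 9

Expand innermost to outermost. Recall ⊕ takes the minimum of its arguments and ⊗ takes their sum. Working out the expression ((9 ⊗ 4) ⊕ (0 ⊗ 9)) gives 9.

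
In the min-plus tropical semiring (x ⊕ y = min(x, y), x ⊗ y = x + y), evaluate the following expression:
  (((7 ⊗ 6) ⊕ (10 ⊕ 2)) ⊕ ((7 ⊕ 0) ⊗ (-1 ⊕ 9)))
(((7 ⊗ 6) ⊕ (10 ⊕ 2)) ⊕ ((7 ⊕ 0) ⊗ (-1 ⊕ 9))) = -1

Expand innermost to outermost. Recall ⊕ takes the minimum of its arguments and ⊗ takes their sum. Working out the expression (((7 ⊗ 6) ⊕ (10 ⊕ 2)) ⊕ ((7 ⊕ 0) ⊗ (-1 ⊕ 9))) gives -1.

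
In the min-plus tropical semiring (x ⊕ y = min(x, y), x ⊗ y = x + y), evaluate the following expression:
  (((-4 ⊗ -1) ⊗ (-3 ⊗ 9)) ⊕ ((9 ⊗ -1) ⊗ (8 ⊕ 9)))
(((-4 ⊗ -1) ⊗ (-3 ⊗ 9)) ⊕ ((9 ⊗ -1) ⊗ (8 ⊕ 9))) = 1

Expand innermost to outermost. Recall ⊕ takes the minimum of its arguments and ⊗ takes their sum. Working out the expression (((-4 ⊗ -1) ⊗ (-3 ⊗ 9)) ⊕ ((9 ⊗ -1) ⊗ (8 ⊕ 9))) gives 1.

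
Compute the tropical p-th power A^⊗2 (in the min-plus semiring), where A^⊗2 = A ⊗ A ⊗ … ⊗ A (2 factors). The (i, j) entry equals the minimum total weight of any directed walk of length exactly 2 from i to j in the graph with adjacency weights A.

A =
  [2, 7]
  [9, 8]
A^⊗2 =
  [4, 9]
  [11, 16]

Each entry (A^⊗2)_ij equals the minimum over all length-2 walks i = v_0 → v_1 → … → v_2 = j of Σ_t A[v_t][v_{t+1}]. For example, for (i, j) = (0, 1) we minimise over 2 possible intermediate vertex sequences; the minimum is 9, attained along the walk 0 → 0 → 1.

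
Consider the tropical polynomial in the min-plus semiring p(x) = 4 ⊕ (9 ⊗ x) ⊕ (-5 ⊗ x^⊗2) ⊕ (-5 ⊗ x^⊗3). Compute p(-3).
p(-3) = -14

A tropical monomial a ⊗ x^⊗i evaluates to a + i · x. Evaluating each term at x = -3:
  Term 0 contributes 4 + 0 · -3 = 4
  Term 1 contributes 9 + 1 · -3 = 6
  Term 2 contributes -5 + 2 · -3 = -11
  Term 3 contributes -5 + 3 · -3 = -14
p(-3) = ⊕ of these = min[4, 6, -11, -14] = -14.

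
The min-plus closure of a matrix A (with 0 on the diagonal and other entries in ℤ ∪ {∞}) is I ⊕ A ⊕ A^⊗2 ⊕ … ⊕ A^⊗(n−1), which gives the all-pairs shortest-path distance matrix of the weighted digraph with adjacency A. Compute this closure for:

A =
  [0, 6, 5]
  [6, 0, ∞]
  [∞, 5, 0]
Closure =
  [0, 6, 5]
  [6, 0, 11]
  [11, 5, 0]

This is the Floyd-Warshall all-pairs shortest-path computation. For each intermediate vertex k = 0, 1, …, 2, update dist[i][j] ← min(dist[i][j], dist[i][k] + dist[k][j]). The final matrix gives, for each (i, j), the minimum total weight of any directed path from i to j (possibly empty when i = j).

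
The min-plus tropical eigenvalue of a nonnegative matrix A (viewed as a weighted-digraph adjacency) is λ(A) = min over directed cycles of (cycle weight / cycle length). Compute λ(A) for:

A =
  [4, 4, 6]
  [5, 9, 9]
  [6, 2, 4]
λ(A) = 4

Enumerate directed cycles and compute their means (weight / length). Sample:
  cycle 0 → 0: weight = 4, length = 1, mean = 4/1 ≈ 4.000
  cycle 1 → 1: weight = 9, length = 1, mean = 9/1 ≈ 9.000
  cycle 2 → 2: weight = 4, length = 1, mean = 4/1 ≈ 4.000
  cycle 0 → 1 → 0: weight = 9, length = 2, mean = 9/2 ≈ 4.500
  cycle 0 → 2 → 0: weight = 12, length = 2, mean = 12/2 ≈ 6.000
  cycle 1 → 0 → 1: weight = 9, length = 2, mean = 9/2 ≈ 4.500
Minimum mean = 4.000, attained e.g. along the cycle 0 → 0 with weight 4 and length 1. So λ(A) = 4/1 = 4.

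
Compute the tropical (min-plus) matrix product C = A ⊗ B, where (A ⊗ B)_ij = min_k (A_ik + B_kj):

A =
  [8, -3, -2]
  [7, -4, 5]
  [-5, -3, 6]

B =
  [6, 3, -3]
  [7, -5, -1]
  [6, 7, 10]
A ⊗ B =
  [4, -8, -4]
  [3, -9, -5]
  [1, -8, -8]

Apply the min-plus product entry-by-entry:
  C[0][0] = min over k of (A[0][0] + B[0][0] = 8 + 6 = 14, A[0][1] + B[1][0] = -3 + 7 = 4, A[0][2] + B[2][0] = -2 + 6 = 4) = 4 (attained at k = 1)
  C[0][1] = min over k of (A[0][0] + B[0][1] = 8 + 3 = 11, A[0][1] + B[1][1] = -3 + -5 = -8, A[0][2] + B[2][1] = -2 + 7 = 5) = -8 (attained at k = 1)
  C[0][2] = min over k of (A[0][0] + B[0][2] = 8 + -3 = 5, A[0][1] + B[1][2] = -3 + -1 = -4, A[0][2] + B[2][2] = -2 + 10 = 8) = -4 (attained at k = 1)
  C[1][0] = min over k of (A[1][0] + B[0][0] = 7 + 6 = 13, A[1][1] + B[1][0] = -4 + 7 = 3, A[1][2] + B[2][0] = 5 + 6 = 11) = 3 (attained at k = 1)
  C[1][1] = min over k of (A[1][0] + B[0][1] = 7 + 3 = 10, A[1][1] + B[1][1] = -4 + -5 = -9, A[1][2] + B[2][1] = 5 + 7 = 12) = -9 (attained at k = 1)
  C[1][2] = min over k of (A[1][0] + B[0][2] = 7 + -3 = 4, A[1][1] + B[1][2] = -4 + -1 = -5, A[1][2] + B[2][2] = 5 + 10 = 15) = -5 (attained at k = 1)
  C[2][0] = min over k of (A[2][0] + B[0][0] = -5 + 6 = 1, A[2][1] + B[1][0] = -3 + 7 = 4, A[2][2] + B[2][0] = 6 + 6 = 12) = 1 (attained at k = 0)
  C[2][1] = min over k of (A[2][0] + B[0][1] = -5 + 3 = -2, A[2][1] + B[1][1] = -3 + -5 = -8, A[2][2] + B[2][1] = 6 + 7 = 13) = -8 (attained at k = 1)
  C[2][2] = min over k of (A[2][0] + B[0][2] = -5 + -3 = -8, A[2][1] + B[1][2] = -3 + -1 = -4, A[2][2] + B[2][2] = 6 + 10 = 16) = -8 (attained at k = 0)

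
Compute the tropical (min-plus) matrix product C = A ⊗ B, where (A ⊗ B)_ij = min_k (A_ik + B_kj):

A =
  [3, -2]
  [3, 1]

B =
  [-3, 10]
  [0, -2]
A ⊗ B =
  [-2, -4]
  [0, -1]

Apply the min-plus product entry-by-entry:
  C[0][0] = min over k of (A[0][0] + B[0][0] = 3 + -3 = 0, A[0][1] + B[1][0] = -2 + 0 = -2) = -2 (attained at k = 1)
  C[0][1] = min over k of (A[0][0] + B[0][1] = 3 + 10 = 13, A[0][1] + B[1][1] = -2 + -2 = -4) = -4 (attained at k = 1)
  C[1][0] = min over k of (A[1][0] + B[0][0] = 3 + -3 = 0, A[1][1] + B[1][0] = 1 + 0 = 1) = 0 (attained at k = 0)
  C[1][1] = min over k of (A[1][0] + B[0][1] = 3 + 10 = 13, A[1][1] + B[1][1] = 1 + -2 = -1) = -1 (attained at k = 1)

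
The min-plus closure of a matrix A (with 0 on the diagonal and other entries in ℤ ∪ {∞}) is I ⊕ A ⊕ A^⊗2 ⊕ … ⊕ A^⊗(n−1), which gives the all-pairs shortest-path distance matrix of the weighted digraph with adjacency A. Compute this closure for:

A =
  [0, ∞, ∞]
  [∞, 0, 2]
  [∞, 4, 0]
Closure =
  [0, ∞, ∞]
  [∞, 0, 2]
  [∞, 4, 0]

This is the Floyd-Warshall all-pairs shortest-path computation. For each intermediate vertex k = 0, 1, …, 2, update dist[i][j] ← min(dist[i][j], dist[i][k] + dist[k][j]). The final matrix gives, for each (i, j), the minimum total weight of any directed path from i to j (possibly empty when i = j).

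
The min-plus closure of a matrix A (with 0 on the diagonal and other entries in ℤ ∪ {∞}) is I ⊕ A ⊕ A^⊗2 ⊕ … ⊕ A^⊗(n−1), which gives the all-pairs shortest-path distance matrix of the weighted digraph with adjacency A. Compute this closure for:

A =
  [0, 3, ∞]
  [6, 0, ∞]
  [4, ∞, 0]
Closure =
  [0, 3, ∞]
  [6, 0, ∞]
  [4, 7, 0]

This is the Floyd-Warshall all-pairs shortest-path computation. For each intermediate vertex k = 0, 1, …, 2, update dist[i][j] ← min(dist[i][j], dist[i][k] + dist[k][j]). The final matrix gives, for each (i, j), the minimum total weight of any directed path from i to j (possibly empty when i = j).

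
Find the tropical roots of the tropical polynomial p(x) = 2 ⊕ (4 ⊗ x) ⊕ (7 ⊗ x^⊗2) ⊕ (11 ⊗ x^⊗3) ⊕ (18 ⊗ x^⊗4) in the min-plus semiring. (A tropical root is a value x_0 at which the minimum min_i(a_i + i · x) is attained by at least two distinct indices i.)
Roots: {-7, -4, -3, -2}

Each tropical root is a break point of the lower envelope of the lines y = a_i + i · x (there are 5 lines, with slopes 0, 1, ..., 4). Only the lines that attain the minimum somewhere contribute to roots; other lines are dominated. Here the surviving (envelope) indices are i = 4, i = 3, i = 2, i = 1, i = 0.
Intersections between consecutive envelope lines give the roots: for adjacent envelope indices i < j the intersection is x = (a_i − a_j) / (j − i). Reading off the sorted break points: {-7, -4, -3, -2}.
Verification: at each break x_0, at least two indices attain the minimum of min_i(a_i + i · x_0).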